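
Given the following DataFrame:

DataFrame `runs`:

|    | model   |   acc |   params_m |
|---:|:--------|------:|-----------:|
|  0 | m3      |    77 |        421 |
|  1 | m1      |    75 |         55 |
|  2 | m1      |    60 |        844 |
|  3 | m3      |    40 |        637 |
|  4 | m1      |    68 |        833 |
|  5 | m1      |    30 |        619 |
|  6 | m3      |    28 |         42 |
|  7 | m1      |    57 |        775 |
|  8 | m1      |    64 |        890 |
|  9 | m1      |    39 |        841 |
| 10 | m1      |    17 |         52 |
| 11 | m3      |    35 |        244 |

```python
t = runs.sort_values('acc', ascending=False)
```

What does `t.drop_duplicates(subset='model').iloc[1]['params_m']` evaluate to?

55

sort by acc descending:
   model  acc  params_m
0     m3   77       421
1     m1   75        55
4     m1   68       833
8     m1   64       890
2     m1   60       844
7     m1   57       775
3     m3   40       637
9     m1   39       841
11    m3   35       244
5     m1   30       619
6     m3   28        42
10    m1   17        52
drop duplicate model (keep=first):
  model  acc  params_m
0    m3   77       421
1    m1   75        55
So iloc[1]['params_m'] = 55.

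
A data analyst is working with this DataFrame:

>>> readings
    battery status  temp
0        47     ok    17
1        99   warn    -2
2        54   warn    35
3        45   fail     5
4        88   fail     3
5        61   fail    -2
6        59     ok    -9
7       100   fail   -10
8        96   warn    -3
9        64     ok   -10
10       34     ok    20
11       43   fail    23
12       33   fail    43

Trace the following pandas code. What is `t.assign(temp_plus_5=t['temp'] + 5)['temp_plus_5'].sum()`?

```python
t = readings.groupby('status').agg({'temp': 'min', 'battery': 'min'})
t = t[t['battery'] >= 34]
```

-3

group by status: min(temp), min(battery):
        temp  battery
status               
fail     -10       33
ok       -10       34
warn      -3       54
filter rows where battery >= 34:
        temp  battery
status               
ok       -10       34
warn      -3       54
add column temp_plus_5 = t['temp'] + 5:
        temp  battery  temp_plus_5
status                            
ok       -10       34           -5
warn      -3       54            2
Taking the sum of column 'temp_plus_5' gives -3.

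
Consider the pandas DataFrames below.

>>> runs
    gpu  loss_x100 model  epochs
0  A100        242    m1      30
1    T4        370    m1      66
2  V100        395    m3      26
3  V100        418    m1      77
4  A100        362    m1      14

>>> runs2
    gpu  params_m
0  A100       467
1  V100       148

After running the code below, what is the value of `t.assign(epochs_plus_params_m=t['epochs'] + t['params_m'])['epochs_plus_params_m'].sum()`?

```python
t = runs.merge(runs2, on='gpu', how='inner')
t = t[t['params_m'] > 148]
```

978

merge on 'gpu' (how='inner') → 4 rows:
    gpu  loss_x100 model  epochs  params_m
0  A100        242    m1      30       467
1  V100        395    m3      26       148
2  V100        418    m1      77       148
3  A100        362    m1      14       467
filter rows where params_m > 148:
    gpu  loss_x100 model  epochs  params_m
0  A100        242    m1      30       467
3  A100        362    m1      14       467
add column epochs_plus_params_m = t['epochs'] + t['params_m']:
    gpu  loss_x100 model  epochs  params_m  epochs_plus_params_m
0  A100        242    m1      30       467                   497
3  A100        362    m1      14       467                   481
The sum of column 'epochs_plus_params_m' is 978.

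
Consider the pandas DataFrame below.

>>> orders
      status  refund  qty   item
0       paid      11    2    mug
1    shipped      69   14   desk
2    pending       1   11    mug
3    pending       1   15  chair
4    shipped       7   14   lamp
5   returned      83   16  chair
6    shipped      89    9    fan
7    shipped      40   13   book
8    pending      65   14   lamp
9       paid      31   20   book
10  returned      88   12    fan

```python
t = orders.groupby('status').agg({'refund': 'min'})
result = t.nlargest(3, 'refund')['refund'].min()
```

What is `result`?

group by status, min of refund:
          refund
status          
paid          11
pending        1
returned      83
shipped        7
take 3 rows with largest refund:
          refund
status          
returned      83
paid          11
shipped        7

7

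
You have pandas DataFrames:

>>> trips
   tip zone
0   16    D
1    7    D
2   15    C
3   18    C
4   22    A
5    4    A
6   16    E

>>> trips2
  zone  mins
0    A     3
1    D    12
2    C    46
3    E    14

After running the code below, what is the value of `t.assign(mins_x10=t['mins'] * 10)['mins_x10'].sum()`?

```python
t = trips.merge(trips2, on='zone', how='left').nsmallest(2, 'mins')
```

merge on 'zone' (how='left') → 7 rows:
   tip zone  mins
0   16    D    12
1    7    D    12
2   15    C    46
3   18    C    46
4   22    A     3
5    4    A     3
6   16    E    14
take 2 rows with smallest mins:
   tip zone  mins
4   22    A     3
5    4    A     3
add column mins_x10 = t['mins'] * 10:
   tip zone  mins  mins_x10
4   22    A     3        30
5    4    A     3        30
Taking the sum of column 'mins_x10' gives 60.

60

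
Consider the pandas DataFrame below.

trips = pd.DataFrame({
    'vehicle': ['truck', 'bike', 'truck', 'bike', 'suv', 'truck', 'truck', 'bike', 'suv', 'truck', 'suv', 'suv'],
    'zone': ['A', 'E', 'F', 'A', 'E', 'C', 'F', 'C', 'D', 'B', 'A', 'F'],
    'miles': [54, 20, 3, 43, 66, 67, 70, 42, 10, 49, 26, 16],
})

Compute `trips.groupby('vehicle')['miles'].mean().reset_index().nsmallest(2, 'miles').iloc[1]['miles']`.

35.0

group by vehicle, mean of miles:
vehicle
bike     35.0
suv      29.5
truck    48.6
Name: miles, dtype: float64
reset_index():
  vehicle  miles
0    bike   35.0
1     suv   29.5
2   truck   48.6
take 2 rows with smallest miles:
  vehicle  miles
1     suv   29.5
0    bike   35.0
Finally, value at position 1, column 'miles' = 35.0.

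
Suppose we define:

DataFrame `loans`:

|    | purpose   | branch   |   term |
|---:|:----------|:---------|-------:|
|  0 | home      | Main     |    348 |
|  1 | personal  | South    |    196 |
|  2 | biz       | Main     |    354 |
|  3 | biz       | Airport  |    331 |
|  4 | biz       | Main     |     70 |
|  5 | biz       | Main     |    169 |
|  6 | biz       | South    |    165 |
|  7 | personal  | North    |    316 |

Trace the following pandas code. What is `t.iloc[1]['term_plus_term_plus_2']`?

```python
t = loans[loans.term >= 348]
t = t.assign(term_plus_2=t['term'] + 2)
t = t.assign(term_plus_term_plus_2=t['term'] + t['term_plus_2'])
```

filter rows where term >= 348:
  purpose branch  term
0    home   Main   348
2     biz   Main   354
add column term_plus_2 = t['term'] + 2:
  purpose branch  term  term_plus_2
0    home   Main   348          350
2     biz   Main   354          356
add column term_plus_term_plus_2 = t['term'] + t['term_plus_2']:
  purpose branch  term  term_plus_2  term_plus_term_plus_2
0    home   Main   348          350                    698
2     biz   Main   354          356                    710

710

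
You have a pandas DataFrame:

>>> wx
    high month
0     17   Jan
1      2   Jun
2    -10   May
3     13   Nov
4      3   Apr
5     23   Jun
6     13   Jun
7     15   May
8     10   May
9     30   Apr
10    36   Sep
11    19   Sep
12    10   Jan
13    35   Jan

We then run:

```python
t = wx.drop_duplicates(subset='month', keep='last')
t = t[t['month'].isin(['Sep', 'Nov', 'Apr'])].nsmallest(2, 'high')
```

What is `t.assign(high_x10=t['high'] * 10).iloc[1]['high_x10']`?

190

drop duplicate month (keep=last):
    high month
3     13   Nov
6     13   Jun
8     10   May
9     30   Apr
11    19   Sep
13    35   Jan
filter rows where month in ['Sep', 'Nov', 'Apr']:
    high month
3     13   Nov
9     30   Apr
11    19   Sep
take 2 rows with smallest high:
    high month
3     13   Nov
11    19   Sep
add column high_x10 = t['high'] * 10:
    high month  high_x10
3     13   Nov       130
11    19   Sep       190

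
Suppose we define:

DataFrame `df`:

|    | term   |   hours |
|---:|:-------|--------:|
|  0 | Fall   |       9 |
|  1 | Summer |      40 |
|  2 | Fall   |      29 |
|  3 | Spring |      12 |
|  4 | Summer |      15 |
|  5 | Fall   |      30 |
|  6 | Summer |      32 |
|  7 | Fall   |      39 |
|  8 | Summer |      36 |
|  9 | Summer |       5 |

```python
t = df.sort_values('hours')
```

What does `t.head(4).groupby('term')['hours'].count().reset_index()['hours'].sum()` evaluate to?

sort by hours:
     term  hours
9  Summer      5
0    Fall      9
3  Spring     12
4  Summer     15
2    Fall     29
5    Fall     30
6  Summer     32
8  Summer     36
7    Fall     39
1  Summer     40
take first 4 rows:
     term  hours
9  Summer      5
0    Fall      9
3  Spring     12
4  Summer     15
group by term, count of hours:
term
Fall      1
Spring    1
Summer    2
Name: hours, dtype: int64
reset_index():
     term  hours
0    Fall      1
1  Spring      1
2  Summer      2
Hence 4.

4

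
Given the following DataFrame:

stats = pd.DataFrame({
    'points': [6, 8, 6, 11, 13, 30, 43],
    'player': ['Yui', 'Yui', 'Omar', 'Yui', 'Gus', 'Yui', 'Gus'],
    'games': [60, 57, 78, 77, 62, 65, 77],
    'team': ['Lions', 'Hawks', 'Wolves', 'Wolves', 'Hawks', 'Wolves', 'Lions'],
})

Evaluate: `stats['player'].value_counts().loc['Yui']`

4

value_counts of player:
player
Yui     4
Gus     2
Omar    1
Name: count, dtype: int64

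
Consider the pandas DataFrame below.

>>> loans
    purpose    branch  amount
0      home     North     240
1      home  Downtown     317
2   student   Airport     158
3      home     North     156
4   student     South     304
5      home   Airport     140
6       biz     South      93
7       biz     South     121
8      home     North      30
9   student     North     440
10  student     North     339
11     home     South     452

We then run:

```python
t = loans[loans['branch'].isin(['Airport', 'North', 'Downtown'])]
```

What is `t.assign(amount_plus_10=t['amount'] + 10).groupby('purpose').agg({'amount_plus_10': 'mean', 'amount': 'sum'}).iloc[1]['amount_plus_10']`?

filter rows where branch in ['Airport', 'North', 'Downtown']:
    purpose    branch  amount
0      home     North     240
1      home  Downtown     317
2   student   Airport     158
3      home     North     156
5      home   Airport     140
8      home     North      30
9   student     North     440
10  student     North     339
add column amount_plus_10 = t['amount'] + 10:
    purpose    branch  amount  amount_plus_10
0      home     North     240             250
1      home  Downtown     317             327
2   student   Airport     158             168
3      home     North     156             166
5      home   Airport     140             150
8      home     North      30              40
9   student     North     440             450
10  student     North     339             349
group by purpose: mean(amount_plus_10), sum(amount):
         amount_plus_10  amount
purpose                        
home         186.600000     883
student      322.333333     937
Taking the value at position 1, column 'amount_plus_10' gives 322.333333333.

322.333333333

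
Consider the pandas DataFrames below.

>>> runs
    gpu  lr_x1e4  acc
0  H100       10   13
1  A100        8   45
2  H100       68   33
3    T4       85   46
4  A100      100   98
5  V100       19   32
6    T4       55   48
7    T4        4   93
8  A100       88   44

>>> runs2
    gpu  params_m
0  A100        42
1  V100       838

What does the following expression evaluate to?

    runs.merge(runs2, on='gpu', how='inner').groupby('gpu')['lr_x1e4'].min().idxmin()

merge on 'gpu' (how='inner') → 4 rows:
    gpu  lr_x1e4  acc  params_m
0  A100        8   45        42
1  A100      100   98        42
2  V100       19   32       838
3  A100       88   44        42
group by gpu, min of lr_x1e4:
gpu
A100     8
V100    19
Name: lr_x1e4, dtype: int64
Hence A100.

A100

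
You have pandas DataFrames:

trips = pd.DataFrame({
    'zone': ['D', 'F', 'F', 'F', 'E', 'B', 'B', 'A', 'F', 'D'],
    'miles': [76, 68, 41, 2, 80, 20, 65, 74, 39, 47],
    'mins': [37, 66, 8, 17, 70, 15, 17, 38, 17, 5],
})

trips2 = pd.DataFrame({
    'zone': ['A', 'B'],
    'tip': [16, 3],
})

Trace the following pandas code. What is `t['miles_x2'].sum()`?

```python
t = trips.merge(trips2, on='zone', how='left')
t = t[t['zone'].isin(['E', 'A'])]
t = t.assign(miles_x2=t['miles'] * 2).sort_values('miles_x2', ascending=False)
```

merge on 'zone' (how='left') → 10 rows:
  zone  miles  mins   tip
0    D     76    37   NaN
1    F     68    66   NaN
2    F     41     8   NaN
3    F      2    17   NaN
4    E     80    70   NaN
5    B     20    15   3.0
6    B     65    17   3.0
7    A     74    38  16.0
8    F     39    17   NaN
9    D     47     5   NaN
filter rows where zone in ['E', 'A']:
  zone  miles  mins   tip
4    E     80    70   NaN
7    A     74    38  16.0
add column miles_x2 = t['miles'] * 2:
  zone  miles  mins   tip  miles_x2
4    E     80    70   NaN       160
7    A     74    38  16.0       148
sort by miles_x2 descending:
  zone  miles  mins   tip  miles_x2
4    E     80    70   NaN       160
7    A     74    38  16.0       148
Then the sum of column 'miles_x2': 308

308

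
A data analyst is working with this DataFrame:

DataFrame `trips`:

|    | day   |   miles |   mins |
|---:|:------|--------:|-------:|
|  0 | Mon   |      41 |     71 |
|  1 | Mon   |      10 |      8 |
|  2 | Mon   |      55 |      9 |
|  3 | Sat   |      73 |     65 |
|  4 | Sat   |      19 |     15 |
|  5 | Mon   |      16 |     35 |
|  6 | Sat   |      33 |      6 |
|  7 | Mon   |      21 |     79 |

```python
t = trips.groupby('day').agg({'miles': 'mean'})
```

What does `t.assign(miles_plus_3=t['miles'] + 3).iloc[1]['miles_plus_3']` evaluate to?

44.6666666667

group by day, mean of miles:
         miles
day           
Mon  28.600000
Sat  41.666667
add column miles_plus_3 = t['miles'] + 3:
         miles  miles_plus_3
day                         
Mon  28.600000     31.600000
Sat  41.666667     44.666667
The value at position 1, column 'miles_plus_3' is 44.6666666667.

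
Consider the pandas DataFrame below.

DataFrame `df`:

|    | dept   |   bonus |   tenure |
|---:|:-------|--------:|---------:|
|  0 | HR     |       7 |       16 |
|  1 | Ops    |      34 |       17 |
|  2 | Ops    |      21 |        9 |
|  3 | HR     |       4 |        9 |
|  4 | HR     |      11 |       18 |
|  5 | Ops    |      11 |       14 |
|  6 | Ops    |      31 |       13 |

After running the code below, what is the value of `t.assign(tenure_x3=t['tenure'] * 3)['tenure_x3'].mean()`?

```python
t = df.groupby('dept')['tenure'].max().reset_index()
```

group by dept, max of tenure:
dept
HR     18
Ops    17
Name: tenure, dtype: int64
reset_index():
  dept  tenure
0   HR      18
1  Ops      17
add column tenure_x3 = t['tenure'] * 3:
  dept  tenure  tenure_x3
0   HR      18         54
1  Ops      17         51
Hence 52.5.

52.5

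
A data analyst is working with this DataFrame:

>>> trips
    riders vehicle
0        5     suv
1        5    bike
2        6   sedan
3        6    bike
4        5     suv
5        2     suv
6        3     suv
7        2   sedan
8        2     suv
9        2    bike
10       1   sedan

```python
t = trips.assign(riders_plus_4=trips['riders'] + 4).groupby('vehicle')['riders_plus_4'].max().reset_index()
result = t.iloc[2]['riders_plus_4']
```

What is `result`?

add column riders_plus_4 = trips['riders'] + 4:
    riders vehicle  riders_plus_4
0        5     suv              9
1        5    bike              9
2        6   sedan             10
3        6    bike             10
4        5     suv              9
5        2     suv              6
6        3     suv              7
7        2   sedan              6
8        2     suv              6
9        2    bike              6
10       1   sedan              5
group by vehicle, max of riders_plus_4:
vehicle
bike     10
sedan    10
suv       9
Name: riders_plus_4, dtype: int64
reset_index():
  vehicle  riders_plus_4
0    bike             10
1   sedan             10
2     suv              9

9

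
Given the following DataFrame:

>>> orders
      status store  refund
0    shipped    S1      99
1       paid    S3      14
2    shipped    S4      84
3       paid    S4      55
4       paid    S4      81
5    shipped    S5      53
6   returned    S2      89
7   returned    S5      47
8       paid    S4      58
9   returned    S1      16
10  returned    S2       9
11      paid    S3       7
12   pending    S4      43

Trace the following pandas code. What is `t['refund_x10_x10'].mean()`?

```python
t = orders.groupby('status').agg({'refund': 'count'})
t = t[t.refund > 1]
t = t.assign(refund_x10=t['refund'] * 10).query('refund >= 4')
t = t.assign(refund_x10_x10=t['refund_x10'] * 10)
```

450.0

group by status, count of refund:
          refund
status          
paid           5
pending        1
returned       4
shipped        3
filter rows where refund > 1:
          refund
status          
paid           5
returned       4
shipped        3
add column refund_x10 = t['refund'] * 10:
          refund  refund_x10
status                      
paid           5          50
returned       4          40
shipped        3          30
filter rows where refund >= 4:
          refund  refund_x10
status                      
paid           5          50
returned       4          40
add column refund_x10_x10 = t['refund_x10'] * 10:
          refund  refund_x10  refund_x10_x10
status                                      
paid           5          50             500
returned       4          40             400
So mean() = 450.0.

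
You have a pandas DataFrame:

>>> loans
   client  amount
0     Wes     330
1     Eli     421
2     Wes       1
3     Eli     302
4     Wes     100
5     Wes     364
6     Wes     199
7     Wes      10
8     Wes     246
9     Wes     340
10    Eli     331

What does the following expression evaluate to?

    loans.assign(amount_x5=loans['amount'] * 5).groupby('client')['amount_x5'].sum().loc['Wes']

7950

add column amount_x5 = loans['amount'] * 5:
   client  amount  amount_x5
0     Wes     330       1650
1     Eli     421       2105
2     Wes       1          5
3     Eli     302       1510
4     Wes     100        500
5     Wes     364       1820
6     Wes     199        995
7     Wes      10         50
8     Wes     246       1230
9     Wes     340       1700
10    Eli     331       1655
group by client, sum of amount_x5:
client
Eli    5270
Wes    7950
Name: amount_x5, dtype: int64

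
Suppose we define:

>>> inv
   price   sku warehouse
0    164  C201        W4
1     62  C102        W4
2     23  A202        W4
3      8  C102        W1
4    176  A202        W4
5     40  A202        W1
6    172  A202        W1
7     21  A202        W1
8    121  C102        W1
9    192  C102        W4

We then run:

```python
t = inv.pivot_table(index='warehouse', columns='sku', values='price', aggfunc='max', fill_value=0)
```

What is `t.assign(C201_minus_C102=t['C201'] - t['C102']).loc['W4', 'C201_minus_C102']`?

pivot: rows=warehouse, cols=sku, max(price):
sku        A202  C102  C201
warehouse                  
W1          172   121     0
W4          176   192   164
add column C201_minus_C102 = t['C201'] - t['C102']:
sku        A202  C102  C201  C201_minus_C102
warehouse                                   
W1          172   121     0             -121
W4          176   192   164              -28
Finally, value at row 'W4', column 'C201_minus_C102' = -28.

-28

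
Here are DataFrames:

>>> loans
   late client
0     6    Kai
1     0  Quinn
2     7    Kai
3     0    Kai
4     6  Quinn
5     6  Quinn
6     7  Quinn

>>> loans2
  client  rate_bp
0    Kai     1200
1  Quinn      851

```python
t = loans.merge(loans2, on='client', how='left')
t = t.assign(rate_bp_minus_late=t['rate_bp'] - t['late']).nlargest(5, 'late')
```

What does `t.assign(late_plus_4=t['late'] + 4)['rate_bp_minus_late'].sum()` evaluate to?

4921

merge on 'client' (how='left') → 7 rows:
   late client  rate_bp
0     6    Kai     1200
1     0  Quinn      851
2     7    Kai     1200
3     0    Kai     1200
4     6  Quinn      851
5     6  Quinn      851
6     7  Quinn      851
add column rate_bp_minus_late = t['rate_bp'] - t['late']:
   late client  rate_bp  rate_bp_minus_late
0     6    Kai     1200                1194
1     0  Quinn      851                 851
2     7    Kai     1200                1193
3     0    Kai     1200                1200
4     6  Quinn      851                 845
5     6  Quinn      851                 845
6     7  Quinn      851                 844
take 5 rows with largest late:
   late client  rate_bp  rate_bp_minus_late
2     7    Kai     1200                1193
6     7  Quinn      851                 844
0     6    Kai     1200                1194
4     6  Quinn      851                 845
5     6  Quinn      851                 845
add column late_plus_4 = t['late'] + 4:
   late client  rate_bp  rate_bp_minus_late  late_plus_4
2     7    Kai     1200                1193           11
6     7  Quinn      851                 844           11
0     6    Kai     1200                1194           10
4     6  Quinn      851                 845           10
5     6  Quinn      851                 845           10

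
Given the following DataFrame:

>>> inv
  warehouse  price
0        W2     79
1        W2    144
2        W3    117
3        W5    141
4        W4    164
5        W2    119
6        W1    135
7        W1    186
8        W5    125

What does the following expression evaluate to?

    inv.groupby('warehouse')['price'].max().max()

group by warehouse, max of price:
warehouse
W1    186
W2    144
W3    117
W4    164
W5    141
Name: price, dtype: int64
Hence 186.

186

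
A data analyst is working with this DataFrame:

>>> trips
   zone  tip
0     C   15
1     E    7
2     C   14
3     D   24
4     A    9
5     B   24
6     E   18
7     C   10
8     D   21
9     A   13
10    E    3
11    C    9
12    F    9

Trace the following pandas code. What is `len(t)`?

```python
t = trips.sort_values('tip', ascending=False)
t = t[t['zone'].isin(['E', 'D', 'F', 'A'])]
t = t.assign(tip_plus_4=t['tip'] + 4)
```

sort by tip descending:
   zone  tip
3     D   24
5     B   24
8     D   21
6     E   18
0     C   15
2     C   14
9     A   13
7     C   10
4     A    9
11    C    9
12    F    9
1     E    7
10    E    3
filter rows where zone in ['E', 'D', 'F', 'A']:
   zone  tip
3     D   24
8     D   21
6     E   18
9     A   13
4     A    9
12    F    9
1     E    7
10    E    3
add column tip_plus_4 = t['tip'] + 4:
   zone  tip  tip_plus_4
3     D   24          28
8     D   21          25
6     E   18          22
9     A   13          17
4     A    9          13
12    F    9          13
1     E    7          11
10    E    3           7

8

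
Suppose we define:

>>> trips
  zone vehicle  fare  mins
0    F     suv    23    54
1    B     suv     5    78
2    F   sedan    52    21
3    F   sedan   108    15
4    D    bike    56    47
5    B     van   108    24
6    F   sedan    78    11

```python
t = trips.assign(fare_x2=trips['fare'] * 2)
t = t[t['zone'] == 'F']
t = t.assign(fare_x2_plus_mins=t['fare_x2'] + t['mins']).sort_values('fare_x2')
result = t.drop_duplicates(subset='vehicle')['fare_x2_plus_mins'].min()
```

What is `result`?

add column fare_x2 = trips['fare'] * 2:
  zone vehicle  fare  mins  fare_x2
0    F     suv    23    54       46
1    B     suv     5    78       10
2    F   sedan    52    21      104
3    F   sedan   108    15      216
4    D    bike    56    47      112
5    B     van   108    24      216
6    F   sedan    78    11      156
filter rows where zone == 'F':
  zone vehicle  fare  mins  fare_x2
0    F     suv    23    54       46
2    F   sedan    52    21      104
3    F   sedan   108    15      216
6    F   sedan    78    11      156
add column fare_x2_plus_mins = t['fare_x2'] + t['mins']:
  zone vehicle  fare  mins  fare_x2  fare_x2_plus_mins
0    F     suv    23    54       46                100
2    F   sedan    52    21      104                125
3    F   sedan   108    15      216                231
6    F   sedan    78    11      156                167
sort by fare_x2:
  zone vehicle  fare  mins  fare_x2  fare_x2_plus_mins
0    F     suv    23    54       46                100
2    F   sedan    52    21      104                125
6    F   sedan    78    11      156                167
3    F   sedan   108    15      216                231
drop duplicate vehicle (keep=first):
  zone vehicle  fare  mins  fare_x2  fare_x2_plus_mins
0    F     suv    23    54       46                100
2    F   sedan    52    21      104                125
The min of column 'fare_x2_plus_mins' is 100.

100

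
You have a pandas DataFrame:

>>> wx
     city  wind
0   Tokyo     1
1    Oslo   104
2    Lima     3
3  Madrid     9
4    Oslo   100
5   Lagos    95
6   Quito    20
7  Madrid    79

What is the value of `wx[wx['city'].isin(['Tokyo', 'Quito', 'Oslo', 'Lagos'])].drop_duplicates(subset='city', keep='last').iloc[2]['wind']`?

95

filter rows where city in ['Tokyo', 'Quito', 'Oslo', 'Lagos']:
    city  wind
0  Tokyo     1
1   Oslo   104
4   Oslo   100
5  Lagos    95
6  Quito    20
drop duplicate city (keep=last):
    city  wind
0  Tokyo     1
4   Oslo   100
5  Lagos    95
6  Quito    20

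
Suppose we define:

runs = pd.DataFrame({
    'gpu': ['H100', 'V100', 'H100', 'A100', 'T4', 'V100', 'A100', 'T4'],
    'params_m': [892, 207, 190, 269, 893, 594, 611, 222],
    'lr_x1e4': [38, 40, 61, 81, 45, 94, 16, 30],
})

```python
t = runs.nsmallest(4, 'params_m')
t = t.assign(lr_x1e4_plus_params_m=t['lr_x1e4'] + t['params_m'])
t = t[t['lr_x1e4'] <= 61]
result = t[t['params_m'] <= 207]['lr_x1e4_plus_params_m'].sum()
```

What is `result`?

498

take 4 rows with smallest params_m:
    gpu  params_m  lr_x1e4
2  H100       190       61
1  V100       207       40
7    T4       222       30
3  A100       269       81
add column lr_x1e4_plus_params_m = t['lr_x1e4'] + t['params_m']:
    gpu  params_m  lr_x1e4  lr_x1e4_plus_params_m
2  H100       190       61                    251
1  V100       207       40                    247
7    T4       222       30                    252
3  A100       269       81                    350
filter rows where lr_x1e4 <= 61:
    gpu  params_m  lr_x1e4  lr_x1e4_plus_params_m
2  H100       190       61                    251
1  V100       207       40                    247
7    T4       222       30                    252
filter rows where params_m <= 207:
    gpu  params_m  lr_x1e4  lr_x1e4_plus_params_m
2  H100       190       61                    251
1  V100       207       40                    247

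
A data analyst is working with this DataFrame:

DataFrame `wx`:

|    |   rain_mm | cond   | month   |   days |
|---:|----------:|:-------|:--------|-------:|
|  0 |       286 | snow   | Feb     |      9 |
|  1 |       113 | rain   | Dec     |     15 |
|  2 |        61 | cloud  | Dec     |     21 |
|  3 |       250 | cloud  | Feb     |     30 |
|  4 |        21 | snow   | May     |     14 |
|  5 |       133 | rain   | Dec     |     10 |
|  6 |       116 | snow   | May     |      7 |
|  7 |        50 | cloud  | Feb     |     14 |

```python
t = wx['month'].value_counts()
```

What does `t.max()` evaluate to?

3

value_counts of month:
month
Feb    3
Dec    3
May    2
Name: count, dtype: int64
max of the resulting series → 3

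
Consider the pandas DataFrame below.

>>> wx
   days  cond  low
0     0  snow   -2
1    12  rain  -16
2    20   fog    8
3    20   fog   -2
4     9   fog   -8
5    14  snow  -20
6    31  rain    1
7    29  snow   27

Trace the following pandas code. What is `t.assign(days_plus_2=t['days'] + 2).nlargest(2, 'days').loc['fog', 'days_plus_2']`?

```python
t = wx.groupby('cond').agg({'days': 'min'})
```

11

group by cond, min of days:
      days
cond      
fog      9
rain    12
snow     0
add column days_plus_2 = t['days'] + 2:
      days  days_plus_2
cond                   
fog      9           11
rain    12           14
snow     0            2
take 2 rows with largest days:
      days  days_plus_2
cond                   
rain    12           14
fog      9           11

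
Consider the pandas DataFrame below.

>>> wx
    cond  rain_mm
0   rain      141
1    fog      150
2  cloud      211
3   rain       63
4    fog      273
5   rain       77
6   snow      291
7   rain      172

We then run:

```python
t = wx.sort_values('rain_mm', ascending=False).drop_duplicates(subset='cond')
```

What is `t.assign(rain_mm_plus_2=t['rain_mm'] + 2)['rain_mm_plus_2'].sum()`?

sort by rain_mm descending:
    cond  rain_mm
6   snow      291
4    fog      273
2  cloud      211
7   rain      172
1    fog      150
0   rain      141
5   rain       77
3   rain       63
drop duplicate cond (keep=first):
    cond  rain_mm
6   snow      291
4    fog      273
2  cloud      211
7   rain      172
add column rain_mm_plus_2 = t['rain_mm'] + 2:
    cond  rain_mm  rain_mm_plus_2
6   snow      291             293
4    fog      273             275
2  cloud      211             213
7   rain      172             174
Reading off the sum of column 'rain_mm_plus_2', we get 955.

955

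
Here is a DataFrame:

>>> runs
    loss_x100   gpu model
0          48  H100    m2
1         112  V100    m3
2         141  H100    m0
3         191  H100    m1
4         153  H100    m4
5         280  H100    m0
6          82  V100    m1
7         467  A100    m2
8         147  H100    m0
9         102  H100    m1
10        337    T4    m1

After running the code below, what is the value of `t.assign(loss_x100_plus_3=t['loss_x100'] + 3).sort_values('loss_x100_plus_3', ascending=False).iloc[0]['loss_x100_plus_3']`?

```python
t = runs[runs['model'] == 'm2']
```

filter rows where model == 'm2':
   loss_x100   gpu model
0         48  H100    m2
7        467  A100    m2
add column loss_x100_plus_3 = t['loss_x100'] + 3:
   loss_x100   gpu model  loss_x100_plus_3
0         48  H100    m2                51
7        467  A100    m2               470
sort by loss_x100_plus_3 descending:
   loss_x100   gpu model  loss_x100_plus_3
7        467  A100    m2               470
0         48  H100    m2                51
The value at position 0, column 'loss_x100_plus_3' is 470.

470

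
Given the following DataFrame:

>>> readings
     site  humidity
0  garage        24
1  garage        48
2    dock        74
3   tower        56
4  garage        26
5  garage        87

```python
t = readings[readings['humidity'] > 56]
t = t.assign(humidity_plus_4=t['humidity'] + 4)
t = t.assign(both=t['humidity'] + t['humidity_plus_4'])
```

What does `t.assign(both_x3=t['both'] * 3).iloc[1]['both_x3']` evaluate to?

534

filter rows where humidity > 56:
     site  humidity
2    dock        74
5  garage        87
add column humidity_plus_4 = t['humidity'] + 4:
     site  humidity  humidity_plus_4
2    dock        74               78
5  garage        87               91
add column both = t['humidity'] + t['humidity_plus_4']:
     site  humidity  humidity_plus_4  both
2    dock        74               78   152
5  garage        87               91   178
add column both_x3 = t['both'] * 3:
     site  humidity  humidity_plus_4  both  both_x3
2    dock        74               78   152      456
5  garage        87               91   178      534
So iloc[1]['both_x3'] = 534.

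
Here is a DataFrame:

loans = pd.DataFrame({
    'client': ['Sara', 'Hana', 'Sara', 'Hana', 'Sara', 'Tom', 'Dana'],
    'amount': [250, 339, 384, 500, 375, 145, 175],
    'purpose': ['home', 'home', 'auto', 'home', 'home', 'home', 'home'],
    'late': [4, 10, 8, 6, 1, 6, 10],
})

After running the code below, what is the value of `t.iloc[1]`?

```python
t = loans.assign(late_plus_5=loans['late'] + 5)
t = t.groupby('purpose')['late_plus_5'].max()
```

add column late_plus_5 = loans['late'] + 5:
  client  amount purpose  late  late_plus_5
0   Sara     250    home     4            9
1   Hana     339    home    10           15
2   Sara     384    auto     8           13
3   Hana     500    home     6           11
4   Sara     375    home     1            6
5    Tom     145    home     6           11
6   Dana     175    home    10           15
group by purpose, max of late_plus_5:
purpose
auto    13
home    15
Name: late_plus_5, dtype: int64
Hence 15.

15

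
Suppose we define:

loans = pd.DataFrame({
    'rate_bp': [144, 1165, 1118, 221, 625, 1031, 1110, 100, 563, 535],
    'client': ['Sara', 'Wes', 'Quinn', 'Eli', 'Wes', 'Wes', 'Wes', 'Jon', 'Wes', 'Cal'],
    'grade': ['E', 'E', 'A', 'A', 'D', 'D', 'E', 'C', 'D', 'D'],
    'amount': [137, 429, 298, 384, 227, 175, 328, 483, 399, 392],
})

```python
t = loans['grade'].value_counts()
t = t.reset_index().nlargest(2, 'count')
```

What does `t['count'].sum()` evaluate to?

value_counts of grade:
grade
D    4
E    3
A    2
C    1
Name: count, dtype: int64
reset_index():
  grade  count
0     D      4
1     E      3
2     A      2
3     C      1
take 2 rows with largest count:
  grade  count
0     D      4
1     E      3

7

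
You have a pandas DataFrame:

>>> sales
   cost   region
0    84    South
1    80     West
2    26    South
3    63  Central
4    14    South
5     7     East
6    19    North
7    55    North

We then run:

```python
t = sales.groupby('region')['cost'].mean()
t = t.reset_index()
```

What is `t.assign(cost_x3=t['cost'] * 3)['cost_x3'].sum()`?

group by region, mean of cost:
region
Central    63.000000
East        7.000000
North      37.000000
South      41.333333
West       80.000000
Name: cost, dtype: float64
reset_index():
    region       cost
0  Central  63.000000
1     East   7.000000
2    North  37.000000
3    South  41.333333
4     West  80.000000
add column cost_x3 = t['cost'] * 3:
    region       cost  cost_x3
0  Central  63.000000    189.0
1     East   7.000000     21.0
2    North  37.000000    111.0
3    South  41.333333    124.0
4     West  80.000000    240.0
Finally, sum of column 'cost_x3' = 685.0.

685.0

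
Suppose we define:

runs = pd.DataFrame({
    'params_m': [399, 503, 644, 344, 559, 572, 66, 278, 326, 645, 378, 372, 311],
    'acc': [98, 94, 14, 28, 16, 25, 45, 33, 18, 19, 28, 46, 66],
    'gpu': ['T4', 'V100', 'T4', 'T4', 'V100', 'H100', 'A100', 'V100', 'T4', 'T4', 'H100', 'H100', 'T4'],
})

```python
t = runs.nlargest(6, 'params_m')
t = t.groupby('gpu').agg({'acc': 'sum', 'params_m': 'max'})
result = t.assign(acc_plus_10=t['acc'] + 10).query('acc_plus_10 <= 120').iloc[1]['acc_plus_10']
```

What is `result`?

take 6 rows with largest params_m:
   params_m  acc   gpu
9       645   19    T4
2       644   14    T4
5       572   25  H100
4       559   16  V100
1       503   94  V100
0       399   98    T4
group by gpu: sum(acc), max(params_m):
      acc  params_m
gpu                
H100   25       572
T4    131       645
V100  110       559
add column acc_plus_10 = t['acc'] + 10:
      acc  params_m  acc_plus_10
gpu                             
H100   25       572           35
T4    131       645          141
V100  110       559          120
filter rows where acc_plus_10 <= 120:
      acc  params_m  acc_plus_10
gpu                             
H100   25       572           35
V100  110       559          120
value at position 1, column 'acc_plus_10' → 120

120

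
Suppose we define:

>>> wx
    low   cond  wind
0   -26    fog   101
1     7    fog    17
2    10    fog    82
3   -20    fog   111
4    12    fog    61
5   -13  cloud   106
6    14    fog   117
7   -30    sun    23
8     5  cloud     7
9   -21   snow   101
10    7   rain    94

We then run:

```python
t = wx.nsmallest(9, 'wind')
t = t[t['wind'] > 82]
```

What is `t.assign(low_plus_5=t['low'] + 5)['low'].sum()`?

take 9 rows with smallest wind:
    low   cond  wind
8     5  cloud     7
1     7    fog    17
7   -30    sun    23
4    12    fog    61
2    10    fog    82
10    7   rain    94
0   -26    fog   101
9   -21   snow   101
5   -13  cloud   106
filter rows where wind > 82:
    low   cond  wind
10    7   rain    94
0   -26    fog   101
9   -21   snow   101
5   -13  cloud   106
add column low_plus_5 = t['low'] + 5:
    low   cond  wind  low_plus_5
10    7   rain    94          12
0   -26    fog   101         -21
9   -21   snow   101         -16
5   -13  cloud   106          -8
Hence -53.

-53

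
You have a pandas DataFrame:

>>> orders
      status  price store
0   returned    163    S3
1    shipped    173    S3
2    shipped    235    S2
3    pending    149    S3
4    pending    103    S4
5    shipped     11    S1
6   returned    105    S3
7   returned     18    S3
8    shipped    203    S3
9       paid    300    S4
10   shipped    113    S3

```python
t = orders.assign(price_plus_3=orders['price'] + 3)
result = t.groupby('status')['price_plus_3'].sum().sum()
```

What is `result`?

add column price_plus_3 = orders['price'] + 3:
      status  price store  price_plus_3
0   returned    163    S3           166
1    shipped    173    S3           176
2    shipped    235    S2           238
3    pending    149    S3           152
4    pending    103    S4           106
5    shipped     11    S1            14
6   returned    105    S3           108
7   returned     18    S3            21
8    shipped    203    S3           206
9       paid    300    S4           303
10   shipped    113    S3           116
group by status, sum of price_plus_3:
status
paid        303
pending     258
returned    295
shipped     750
Name: price_plus_3, dtype: int64
sum of the resulting series → 1606

1606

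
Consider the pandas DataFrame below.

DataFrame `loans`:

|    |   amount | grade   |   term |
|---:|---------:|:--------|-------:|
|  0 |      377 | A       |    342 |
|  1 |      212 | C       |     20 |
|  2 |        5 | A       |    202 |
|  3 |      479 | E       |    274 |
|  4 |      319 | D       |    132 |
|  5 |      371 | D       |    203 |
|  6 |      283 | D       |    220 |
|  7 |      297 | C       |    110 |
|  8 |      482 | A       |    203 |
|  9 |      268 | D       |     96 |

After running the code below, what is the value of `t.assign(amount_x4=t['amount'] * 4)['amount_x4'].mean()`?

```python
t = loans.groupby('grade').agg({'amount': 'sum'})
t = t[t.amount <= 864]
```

group by grade, sum of amount:
       amount
grade        
A         864
C         509
D        1241
E         479
filter rows where amount <= 864:
       amount
grade        
A         864
C         509
E         479
add column amount_x4 = t['amount'] * 4:
       amount  amount_x4
grade                   
A         864       3456
C         509       2036
E         479       1916
mean of column 'amount_x4' → 2469.33333333

2469.33333333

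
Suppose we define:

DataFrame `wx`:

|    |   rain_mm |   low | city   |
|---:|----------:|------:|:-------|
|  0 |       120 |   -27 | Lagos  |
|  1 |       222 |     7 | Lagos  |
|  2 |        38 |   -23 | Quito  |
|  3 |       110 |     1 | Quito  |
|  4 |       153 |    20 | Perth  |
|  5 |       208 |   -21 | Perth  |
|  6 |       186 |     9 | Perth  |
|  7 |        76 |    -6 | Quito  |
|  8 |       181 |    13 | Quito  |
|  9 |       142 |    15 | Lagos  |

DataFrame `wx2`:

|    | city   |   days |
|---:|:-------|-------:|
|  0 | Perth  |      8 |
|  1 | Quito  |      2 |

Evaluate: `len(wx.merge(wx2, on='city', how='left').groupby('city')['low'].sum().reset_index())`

merge on 'city' (how='left') → 10 rows:
   rain_mm  low   city  days
0      120  -27  Lagos   NaN
1      222    7  Lagos   NaN
2       38  -23  Quito   2.0
3      110    1  Quito   2.0
4      153   20  Perth   8.0
5      208  -21  Perth   8.0
6      186    9  Perth   8.0
7       76   -6  Quito   2.0
8      181   13  Quito   2.0
9      142   15  Lagos   NaN
group by city, sum of low:
city
Lagos    -5
Perth     8
Quito   -15
Name: low, dtype: int64
reset_index():
    city  low
0  Lagos   -5
1  Perth    8
2  Quito  -15
So reset_index()) = 3.

3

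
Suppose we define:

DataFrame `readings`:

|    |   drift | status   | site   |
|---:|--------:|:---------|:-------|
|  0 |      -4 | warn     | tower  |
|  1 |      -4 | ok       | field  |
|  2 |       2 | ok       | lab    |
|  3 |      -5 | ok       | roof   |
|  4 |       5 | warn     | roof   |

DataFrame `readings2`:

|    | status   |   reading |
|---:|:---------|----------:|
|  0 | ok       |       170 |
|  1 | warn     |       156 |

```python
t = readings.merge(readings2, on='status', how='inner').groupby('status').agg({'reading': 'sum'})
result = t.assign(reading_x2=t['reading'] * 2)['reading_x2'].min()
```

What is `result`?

merge on 'status' (how='inner') → 5 rows:
   drift status   site  reading
0     -4   warn  tower      156
1     -4     ok  field      170
2      2     ok    lab      170
3     -5     ok   roof      170
4      5   warn   roof      156
group by status, sum of reading:
        reading
status         
ok          510
warn        312
add column reading_x2 = t['reading'] * 2:
        reading  reading_x2
status                     
ok          510        1020
warn        312         624
Finally, min of column 'reading_x2' = 624.

624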